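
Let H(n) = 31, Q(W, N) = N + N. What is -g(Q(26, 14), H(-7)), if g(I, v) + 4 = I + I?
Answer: -52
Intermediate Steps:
Q(W, N) = 2*N
g(I, v) = -4 + 2*I (g(I, v) = -4 + (I + I) = -4 + 2*I)
-g(Q(26, 14), H(-7)) = -(-4 + 2*(2*14)) = -(-4 + 2*28) = -(-4 + 56) = -1*52 = -52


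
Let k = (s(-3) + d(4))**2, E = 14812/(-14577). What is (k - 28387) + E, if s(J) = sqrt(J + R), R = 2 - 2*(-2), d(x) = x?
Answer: -413535148/14577 + 8*sqrt(3) ≈ -28355.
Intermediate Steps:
E = -14812/14577 (E = 14812*(-1/14577) = -14812/14577 ≈ -1.0161)
R = 6 (R = 2 + 4 = 6)
s(J) = sqrt(6 + J) (s(J) = sqrt(J + 6) = sqrt(6 + J))
k = (4 + sqrt(3))**2 (k = (sqrt(6 - 3) + 4)**2 = (sqrt(3) + 4)**2 = (4 + sqrt(3))**2 ≈ 32.856)
(k - 28387) + E = ((4 + sqrt(3))**2 - 28387) - 14812/14577 = (-28387 + (4 + sqrt(3))**2) - 14812/14577 = -413812111/14577 + (4 + sqrt(3))**2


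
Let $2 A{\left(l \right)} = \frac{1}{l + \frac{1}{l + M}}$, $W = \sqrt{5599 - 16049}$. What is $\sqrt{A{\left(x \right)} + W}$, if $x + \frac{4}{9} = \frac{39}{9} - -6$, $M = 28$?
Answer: $\frac{\sqrt{46694835 + 4629924500 i \sqrt{418}}}{30430} \approx 7.1511 + 7.1475 i$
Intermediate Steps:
$W = 5 i \sqrt{418}$ ($W = \sqrt{-10450} = 5 i \sqrt{418} \approx 102.23 i$)
$x = \frac{89}{9}$ ($x = - \frac{4}{9} + \left(\frac{39}{9} - -6\right) = - \frac{4}{9} + \left(39 \cdot \frac{1}{9} + 6\right) = - \frac{4}{9} + \left(\frac{13}{3} + 6\right) = - \frac{4}{9} + \frac{31}{3} = \frac{89}{9} \approx 9.8889$)
$A{\left(l \right)} = \frac{1}{2 \left(l + \frac{1}{28 + l}\right)}$ ($A{\left(l \right)} = \frac{1}{2 \left(l + \frac{1}{l + 28}\right)} = \frac{1}{2 \left(l + \frac{1}{28 + l}\right)}$)
$\sqrt{A{\left(x \right)} + W} = \sqrt{\frac{28 + \frac{89}{9}}{2 \left(1 + \left(\frac{89}{9}\right)^{2} + 28 \cdot \frac{89}{9}\right)} + 5 i \sqrt{418}} = \sqrt{\frac{1}{2} \frac{1}{1 + \frac{7921}{81} + \frac{2492}{9}} \cdot \frac{341}{9} + 5 i \sqrt{418}} = \sqrt{\frac{1}{2} \frac{1}{\frac{30430}{81}} \cdot \frac{341}{9} + 5 i \sqrt{418}} = \sqrt{\frac{1}{2} \cdot \frac{81}{30430} \cdot \frac{341}{9} + 5 i \sqrt{418}} = \sqrt{\frac{3069}{60860} + 5 i \sqrt{418}}$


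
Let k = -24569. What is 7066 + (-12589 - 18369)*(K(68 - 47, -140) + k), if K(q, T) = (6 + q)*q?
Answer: 743060982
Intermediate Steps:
K(q, T) = q*(6 + q)
7066 + (-12589 - 18369)*(K(68 - 47, -140) + k) = 7066 + (-12589 - 18369)*((68 - 47)*(6 + (68 - 47)) - 24569) = 7066 - 30958*(21*(6 + 21) - 24569) = 7066 - 30958*(21*27 - 24569) = 7066 - 30958*(567 - 24569) = 7066 - 30958*(-24002) = 7066 + 743053916 = 743060982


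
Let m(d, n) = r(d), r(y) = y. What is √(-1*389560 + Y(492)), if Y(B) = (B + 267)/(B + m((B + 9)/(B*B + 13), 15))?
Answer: I*√614003779347805801605/39700795 ≈ 624.15*I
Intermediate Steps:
m(d, n) = d
Y(B) = (267 + B)/(B + (9 + B)/(13 + B²)) (Y(B) = (B + 267)/(B + (B + 9)/(B*B + 13)) = (267 + B)/(B + (9 + B)/(B² + 13)) = (267 + B)/(B + (9 + B)/(13 + B²)))
√(-1*389560 + Y(492)) = √(-1*389560 + (13 + 492²)*(267 + 492)/(9 + 492 + 492*(13 + 492²))) = √(-389560 + (13 + 242064)*759/(9 + 492 + 492*(13 + 242064))) = √(-389560 + 242077*759/(9 + 492 + 492*242077)) = √(-389560 + 242077*759/(9 + 492 + 119101884)) = √(-389560 + 242077*759/119102385) = √(-389560 + (1/119102385)*242077*759) = √(-389560 + 61245481/39700795) = √(-15465780454719/39700795) = I*√614003779347805801605/39700795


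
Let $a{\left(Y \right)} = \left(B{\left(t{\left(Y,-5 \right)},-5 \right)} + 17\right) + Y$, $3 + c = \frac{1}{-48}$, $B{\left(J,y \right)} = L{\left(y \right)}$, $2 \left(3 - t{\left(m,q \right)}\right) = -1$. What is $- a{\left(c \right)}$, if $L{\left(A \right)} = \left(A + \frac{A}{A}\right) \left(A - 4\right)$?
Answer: $- \frac{2399}{48} \approx -49.979$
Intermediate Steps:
$t{\left(m,q \right)} = \frac{7}{2}$ ($t{\left(m,q \right)} = 3 - - \frac{1}{2} = 3 + \frac{1}{2} = \frac{7}{2}$)
$L{\left(A \right)} = \left(1 + A\right) \left(-4 + A\right)$ ($L{\left(A \right)} = \left(A + 1\right) \left(-4 + A\right) = \left(1 + A\right) \left(-4 + A\right)$)
$B{\left(J,y \right)} = -4 + y^{2} - 3 y$
$c = - \frac{145}{48}$ ($c = -3 + \frac{1}{-48} = -3 - \frac{1}{48} = - \frac{145}{48} \approx -3.0208$)
$a{\left(Y \right)} = 53 + Y$ ($a{\left(Y \right)} = \left(\left(-4 + \left(-5\right)^{2} - -15\right) + 17\right) + Y = \left(\left(-4 + 25 + 15\right) + 17\right) + Y = \left(36 + 17\right) + Y = 53 + Y$)
$- a{\left(c \right)} = - (53 - \frac{145}{48}) = \left(-1\right) \frac{2399}{48} = - \frac{2399}{48}$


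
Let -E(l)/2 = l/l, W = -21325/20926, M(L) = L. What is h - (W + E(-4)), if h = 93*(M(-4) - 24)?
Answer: -54428127/20926 ≈ -2601.0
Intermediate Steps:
W = -21325/20926 (W = -21325*1/20926 = -21325/20926 ≈ -1.0191)
h = -2604 (h = 93*(-4 - 24) = 93*(-28) = -2604)
E(l) = -2 (E(l) = -2*l/l = -2*1 = -2)
h - (W + E(-4)) = -2604 - (-21325/20926 - 2) = -2604 - 1*(-63177/20926) = -2604 + 63177/20926 = -54428127/20926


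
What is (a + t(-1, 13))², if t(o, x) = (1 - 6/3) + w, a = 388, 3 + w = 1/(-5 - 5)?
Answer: 14737921/100 ≈ 1.4738e+5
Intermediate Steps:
w = -31/10 (w = -3 + 1/(-5 - 5) = -3 + 1/(-10) = -3 - ⅒ = -31/10 ≈ -3.1000)
t(o, x) = -41/10 (t(o, x) = (1 - 6/3) - 31/10 = (1 - 6*⅓) - 31/10 = (1 - 2) - 31/10 = -1 - 31/10 = -41/10)
(a + t(-1, 13))² = (388 - 41/10)² = (3839/10)² = 14737921/100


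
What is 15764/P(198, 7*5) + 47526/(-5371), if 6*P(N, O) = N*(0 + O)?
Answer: 4253702/886215 ≈ 4.7999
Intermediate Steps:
P(N, O) = N*O/6 (P(N, O) = (N*(0 + O))/6 = (N*O)/6 = N*O/6)
15764/P(198, 7*5) + 47526/(-5371) = 15764/(((1/6)*198*(7*5))) + 47526/(-5371) = 15764/(((1/6)*198*35)) + 47526*(-1/5371) = 15764/1155 - 47526/5371 = 15764*(1/1155) - 47526/5371 = 2252/165 - 47526/5371 = 4253702/886215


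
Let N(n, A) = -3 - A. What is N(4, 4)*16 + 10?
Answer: -102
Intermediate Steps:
N(4, 4)*16 + 10 = (-3 - 1*4)*16 + 10 = (-3 - 4)*16 + 10 = -7*16 + 10 = -112 + 10 = -102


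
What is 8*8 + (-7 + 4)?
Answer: 61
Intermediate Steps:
8*8 + (-7 + 4) = 64 - 3 = 61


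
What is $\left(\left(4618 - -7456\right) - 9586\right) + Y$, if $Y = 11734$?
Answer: $14222$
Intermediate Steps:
$\left(\left(4618 - -7456\right) - 9586\right) + Y = \left(\left(4618 - -7456\right) - 9586\right) + 11734 = \left(\left(4618 + 7456\right) - 9586\right) + 11734 = \left(12074 - 9586\right) + 11734 = 2488 + 11734 = 14222$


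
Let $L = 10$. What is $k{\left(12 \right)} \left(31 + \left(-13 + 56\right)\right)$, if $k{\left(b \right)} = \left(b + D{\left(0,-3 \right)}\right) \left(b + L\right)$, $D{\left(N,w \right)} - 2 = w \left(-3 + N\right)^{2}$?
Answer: $-21164$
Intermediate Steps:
$D{\left(N,w \right)} = 2 + w \left(-3 + N\right)^{2}$
$k{\left(b \right)} = \left(-25 + b\right) \left(10 + b\right)$ ($k{\left(b \right)} = \left(b + \left(2 - 3 \left(-3 + 0\right)^{2}\right)\right) \left(b + 10\right) = \left(b + \left(2 - 3 \left(-3\right)^{2}\right)\right) \left(10 + b\right) = \left(b + \left(2 - 27\right)\right) \left(10 + b\right) = \left(b - 25\right) \left(10 + b\right) = \left(-25 + b\right) \left(10 + b\right)$)
$k{\left(12 \right)} \left(31 + \left(-13 + 56\right)\right) = \left(-250 + 12^{2} - 180\right) \left(31 + \left(-13 + 56\right)\right) = \left(-250 + 144 - 180\right) \left(31 + 43\right) = \left(-286\right) 74 = -21164$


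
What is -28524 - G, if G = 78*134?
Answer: -38976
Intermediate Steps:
G = 10452
-28524 - G = -28524 - 1*10452 = -28524 - 10452 = -38976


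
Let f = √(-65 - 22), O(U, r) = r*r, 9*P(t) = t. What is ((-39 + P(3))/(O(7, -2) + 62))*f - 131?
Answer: -131 - 58*I*√87/99 ≈ -131.0 - 5.4645*I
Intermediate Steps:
P(t) = t/9
O(U, r) = r²
f = I*√87 (f = √(-87) = I*√87 ≈ 9.3274*I)
((-39 + P(3))/(O(7, -2) + 62))*f - 131 = ((-39 + (⅑)*3)/((-2)² + 62))*(I*√87) - 131 = ((-39 + ⅓)/(4 + 62))*(I*√87) - 131 = (-116/3/66)*(I*√87) - 131 = (-116/3*1/66)*(I*√87) - 131 = -58*I*√87/99 - 131 = -131 - 58*I*√87/99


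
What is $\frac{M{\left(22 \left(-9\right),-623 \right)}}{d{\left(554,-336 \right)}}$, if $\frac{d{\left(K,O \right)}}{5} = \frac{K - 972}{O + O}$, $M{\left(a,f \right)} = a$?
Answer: $- \frac{6048}{95} \approx -63.663$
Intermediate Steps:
$d{\left(K,O \right)} = \frac{5 \left(-972 + K\right)}{2 O}$ ($d{\left(K,O \right)} = 5 \frac{K - 972}{O + O} = 5 \frac{-972 + K}{2 O} = \frac{5 \left(-972 + K\right)}{2 O}$)
$\frac{M{\left(22 \left(-9\right),-623 \right)}}{d{\left(554,-336 \right)}} = \frac{22 \left(-9\right)}{\frac{5}{2} \frac{1}{-336} \left(-972 + 554\right)} = - \frac{198}{\frac{5}{2} \left(- \frac{1}{336}\right) \left(-418\right)} = - \frac{198}{\frac{1045}{336}} = \left(-198\right) \frac{336}{1045} = - \frac{6048}{95}$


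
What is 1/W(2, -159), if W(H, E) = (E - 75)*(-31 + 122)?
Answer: -1/21294 ≈ -4.6962e-5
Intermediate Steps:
W(H, E) = -6825 + 91*E (W(H, E) = (-75 + E)*91 = -6825 + 91*E)
1/W(2, -159) = 1/(-6825 + 91*(-159)) = 1/(-6825 - 14469) = 1/(-21294) = -1/21294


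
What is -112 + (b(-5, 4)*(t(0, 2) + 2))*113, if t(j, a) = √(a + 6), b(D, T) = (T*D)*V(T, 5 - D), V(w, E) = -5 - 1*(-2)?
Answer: 13448 + 13560*√2 ≈ 32625.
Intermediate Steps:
V(w, E) = -3 (V(w, E) = -5 + 2 = -3)
b(D, T) = -3*D*T (b(D, T) = (T*D)*(-3) = (D*T)*(-3) = -3*D*T)
t(j, a) = √(6 + a)
-112 + (b(-5, 4)*(t(0, 2) + 2))*113 = -112 + ((-3*(-5)*4)*(√(6 + 2) + 2))*113 = -112 + (60*(√8 + 2))*113 = -112 + (60*(2*√2 + 2))*113 = -112 + (60*(2 + 2*√2))*113 = -112 + (120 + 120*√2)*113 = -112 + (13560 + 13560*√2) = 13448 + 13560*√2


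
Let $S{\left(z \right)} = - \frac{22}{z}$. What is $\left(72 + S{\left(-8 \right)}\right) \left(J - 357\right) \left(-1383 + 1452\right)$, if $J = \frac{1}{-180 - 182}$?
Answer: $- \frac{2666247285}{1448} \approx -1.8413 \cdot 10^{6}$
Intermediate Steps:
$J = - \frac{1}{362}$ ($J = \frac{1}{-362} = - \frac{1}{362} \approx -0.0027624$)
$\left(72 + S{\left(-8 \right)}\right) \left(J - 357\right) \left(-1383 + 1452\right) = \left(72 - \frac{22}{-8}\right) \left(- \frac{1}{362} - 357\right) \left(-1383 + 1452\right) = \left(72 - - \frac{11}{4}\right) \left(- \frac{129235}{362}\right) 69 = \left(72 + \frac{11}{4}\right) \left(- \frac{129235}{362}\right) 69 = \frac{299}{4} \left(- \frac{129235}{362}\right) 69 = \left(- \frac{38641265}{1448}\right) 69 = - \frac{2666247285}{1448}$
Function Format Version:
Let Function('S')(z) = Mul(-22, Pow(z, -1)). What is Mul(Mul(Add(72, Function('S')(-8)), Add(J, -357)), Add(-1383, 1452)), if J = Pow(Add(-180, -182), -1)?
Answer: Rational(-2666247285, 1448) ≈ -1.8413e+6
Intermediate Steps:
J = Rational(-1, 362) (J = Pow(-362, -1) = Rational(-1, 362) ≈ -0.0027624)
Mul(Mul(Add(72, Function('S')(-8)), Add(J, -357)), Add(-1383, 1452)) = Mul(Mul(Add(72, Mul(-22, Pow(-8, -1))), Add(Rational(-1, 362), -357)), Add(-1383, 1452)) = Mul(Mul(Add(72, Mul(-22, Rational(-1, 8))), Rational(-129235, 362)), 69) = Mul(Mul(Add(72, Rational(11, 4)), Rational(-129235, 362)), 69) = Mul(Mul(Rational(299, 4), Rational(-129235, 362)), 69) = Mul(Rational(-38641265, 1448), 69) = Rational(-2666247285, 1448)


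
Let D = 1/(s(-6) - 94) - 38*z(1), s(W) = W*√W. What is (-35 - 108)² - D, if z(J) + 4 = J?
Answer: 92036257/4526 - 3*I*√6/4526 ≈ 20335.0 - 0.0016236*I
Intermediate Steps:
s(W) = W^(3/2)
z(J) = -4 + J
D = 114 + 1/(-94 - 6*I*√6) (D = 1/((-6)^(3/2) - 94) - 38*(-4 + 1) = 1/(-6*I*√6 - 94) - 38*(-3) = 1/(-94 - 6*I*√6) + 114 = 114 + 1/(-94 - 6*I*√6) ≈ 113.99 + 0.0016236*I)
(-35 - 108)² - D = (-35 - 108)² - (515917/4526 + 3*I*√6/4526) = (-143)² + (-515917/4526 - 3*I*√6/4526) = 20449 + (-515917/4526 - 3*I*√6/4526) = 92036257/4526 - 3*I*√6/4526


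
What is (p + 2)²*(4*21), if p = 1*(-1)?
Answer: 84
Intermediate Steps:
p = -1
(p + 2)²*(4*21) = (-1 + 2)²*(4*21) = 1²*84 = 1*84 = 84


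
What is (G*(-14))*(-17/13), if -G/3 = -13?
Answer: 714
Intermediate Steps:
G = 39 (G = -3*(-13) = 39)
(G*(-14))*(-17/13) = (39*(-14))*(-17/13) = -(-9282)/13 = -546*(-17/13) = 714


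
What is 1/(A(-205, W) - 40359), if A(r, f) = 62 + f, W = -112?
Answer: -1/40409 ≈ -2.4747e-5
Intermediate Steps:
1/(A(-205, W) - 40359) = 1/((62 - 112) - 40359) = 1/(-50 - 40359) = 1/(-40409) = -1/40409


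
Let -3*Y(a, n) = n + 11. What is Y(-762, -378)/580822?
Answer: 367/1742466 ≈ 0.00021062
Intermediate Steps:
Y(a, n) = -11/3 - n/3 (Y(a, n) = -(n + 11)/3 = -(11 + n)/3 = -11/3 - n/3)
Y(-762, -378)/580822 = (-11/3 - ⅓*(-378))/580822 = (-11/3 + 126)*(1/580822) = (367/3)*(1/580822) = 367/1742466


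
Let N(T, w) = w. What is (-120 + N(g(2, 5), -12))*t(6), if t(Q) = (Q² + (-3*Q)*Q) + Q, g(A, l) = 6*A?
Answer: 8712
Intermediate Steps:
t(Q) = Q - 2*Q² (t(Q) = (Q² - 3*Q²) + Q = -2*Q² + Q = Q - 2*Q²)
(-120 + N(g(2, 5), -12))*t(6) = (-120 - 12)*(6*(1 - 2*6)) = -792*(1 - 12) = -792*(-11) = -132*(-66) = 8712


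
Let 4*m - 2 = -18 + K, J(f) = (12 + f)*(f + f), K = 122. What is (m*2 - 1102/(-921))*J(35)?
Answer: 164220350/921 ≈ 1.7831e+5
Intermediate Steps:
J(f) = 2*f*(12 + f) (J(f) = (12 + f)*(2*f) = 2*f*(12 + f))
m = 53/2 (m = ½ + (-18 + 122)/4 = ½ + (¼)*104 = ½ + 26 = 53/2 ≈ 26.500)
(m*2 - 1102/(-921))*J(35) = ((53/2)*2 - 1102/(-921))*(2*35*(12 + 35)) = (53 - 1102*(-1/921))*(2*35*47) = (53 + 1102/921)*3290 = (49915/921)*3290 = 164220350/921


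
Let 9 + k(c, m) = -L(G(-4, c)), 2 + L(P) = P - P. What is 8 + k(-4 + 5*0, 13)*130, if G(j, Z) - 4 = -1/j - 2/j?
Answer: -902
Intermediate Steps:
G(j, Z) = 4 - 3/j (G(j, Z) = 4 + (-1/j - 2/j) = 4 - 3/j)
L(P) = -2 (L(P) = -2 + (P - P) = -2 + 0 = -2)
k(c, m) = -7 (k(c, m) = -9 - 1*(-2) = -9 + 2 = -7)
8 + k(-4 + 5*0, 13)*130 = 8 - 7*130 = 8 - 910 = -902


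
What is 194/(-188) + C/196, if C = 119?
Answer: -559/1316 ≈ -0.42477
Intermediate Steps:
194/(-188) + C/196 = 194/(-188) + 119/196 = 194*(-1/188) + 119*(1/196) = -97/94 + 17/28 = -559/1316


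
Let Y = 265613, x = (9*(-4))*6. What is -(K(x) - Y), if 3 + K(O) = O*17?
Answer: 269288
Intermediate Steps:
x = -216 (x = -36*6 = -216)
K(O) = -3 + 17*O (K(O) = -3 + O*17 = -3 + 17*O)
-(K(x) - Y) = -((-3 + 17*(-216)) - 1*265613) = -((-3 - 3672) - 265613) = -(-3675 - 265613) = -1*(-269288) = 269288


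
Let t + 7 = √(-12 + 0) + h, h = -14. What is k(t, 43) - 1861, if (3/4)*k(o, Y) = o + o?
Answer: -1917 + 16*I*√3/3 ≈ -1917.0 + 9.2376*I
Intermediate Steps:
t = -21 + 2*I*√3 (t = -7 + (√(-12 + 0) - 14) = -7 + (√(-12) - 14) = -7 + (2*I*√3 - 14) = -7 + (-14 + 2*I*√3) = -21 + 2*I*√3 ≈ -21.0 + 3.4641*I)
k(o, Y) = 8*o/3 (k(o, Y) = 4*(o + o)/3 = 4*(2*o)/3 = 8*o/3)
k(t, 43) - 1861 = 8*(-21 + 2*I*√3)/3 - 1861 = (-56 + 16*I*√3/3) - 1861 = -1917 + 16*I*√3/3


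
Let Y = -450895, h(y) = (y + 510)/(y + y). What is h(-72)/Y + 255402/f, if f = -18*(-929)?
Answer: 153546047537/10053154920 ≈ 15.273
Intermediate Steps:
h(y) = (510 + y)/(2*y) (h(y) = (510 + y)/((2*y)) = (510 + y)*(1/(2*y)) = (510 + y)/(2*y))
f = 16722
h(-72)/Y + 255402/f = ((1/2)*(510 - 72)/(-72))/(-450895) + 255402/16722 = ((1/2)*(-1/72)*438)*(-1/450895) + 255402*(1/16722) = -73/24*(-1/450895) + 14189/929 = 73/10821480 + 14189/929 = 153546047537/10053154920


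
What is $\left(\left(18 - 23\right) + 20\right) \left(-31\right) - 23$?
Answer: $-488$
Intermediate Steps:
$\left(\left(18 - 23\right) + 20\right) \left(-31\right) - 23 = \left(-5 + 20\right) \left(-31\right) - 23 = 15 \left(-31\right) - 23 = -465 - 23 = -488$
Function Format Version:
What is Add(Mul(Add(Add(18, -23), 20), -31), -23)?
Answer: -488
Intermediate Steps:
Add(Mul(Add(Add(18, -23), 20), -31), -23) = Add(Mul(Add(-5, 20), -31), -23) = Add(Mul(15, -31), -23) = Add(-465, -23) = -488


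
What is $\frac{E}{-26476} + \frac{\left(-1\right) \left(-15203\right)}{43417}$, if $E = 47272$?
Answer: $- \frac{412473449}{287377123} \approx -1.4353$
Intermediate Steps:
$\frac{E}{-26476} + \frac{\left(-1\right) \left(-15203\right)}{43417} = \frac{47272}{-26476} + \frac{\left(-1\right) \left(-15203\right)}{43417} = 47272 \left(- \frac{1}{26476}\right) + 15203 \cdot \frac{1}{43417} = - \frac{11818}{6619} + \frac{15203}{43417} = - \frac{412473449}{287377123}$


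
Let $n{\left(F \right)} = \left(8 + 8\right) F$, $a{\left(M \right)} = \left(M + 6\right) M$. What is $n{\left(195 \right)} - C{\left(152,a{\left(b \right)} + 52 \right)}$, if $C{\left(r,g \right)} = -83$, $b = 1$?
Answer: $3203$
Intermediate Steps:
$a{\left(M \right)} = M \left(6 + M\right)$ ($a{\left(M \right)} = \left(6 + M\right) M = M \left(6 + M\right)$)
$n{\left(F \right)} = 16 F$
$n{\left(195 \right)} - C{\left(152,a{\left(b \right)} + 52 \right)} = 16 \cdot 195 - -83 = 3120 + 83 = 3203$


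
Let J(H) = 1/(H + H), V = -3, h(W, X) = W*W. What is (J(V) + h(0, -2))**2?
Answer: 1/36 ≈ 0.027778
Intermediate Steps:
h(W, X) = W**2
J(H) = 1/(2*H)
(J(V) + h(0, -2))**2 = ((1/2)/(-3) + 0**2)**2 = ((1/2)*(-1/3) + 0)**2 = (-1/6 + 0)**2 = (-1/6)**2 = 1/36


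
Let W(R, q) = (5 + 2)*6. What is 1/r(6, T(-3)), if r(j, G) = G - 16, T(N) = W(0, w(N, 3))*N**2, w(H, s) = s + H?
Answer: 1/362 ≈ 0.0027624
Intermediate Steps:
w(H, s) = H + s
W(R, q) = 42 (W(R, q) = 7*6 = 42)
T(N) = 42*N**2
r(j, G) = -16 + G
1/r(6, T(-3)) = 1/(-16 + 42*(-3)**2) = 1/(-16 + 42*9) = 1/(-16 + 378) = 1/362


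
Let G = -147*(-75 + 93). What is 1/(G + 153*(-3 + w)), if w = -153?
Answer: -1/26514 ≈ -3.7716e-5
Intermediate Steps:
G = -2646 (G = -147*18 = -2646)
1/(G + 153*(-3 + w)) = 1/(-2646 + 153*(-3 - 153)) = 1/(-2646 + 153*(-156)) = 1/(-2646 - 23868) = 1/(-26514) = -1/26514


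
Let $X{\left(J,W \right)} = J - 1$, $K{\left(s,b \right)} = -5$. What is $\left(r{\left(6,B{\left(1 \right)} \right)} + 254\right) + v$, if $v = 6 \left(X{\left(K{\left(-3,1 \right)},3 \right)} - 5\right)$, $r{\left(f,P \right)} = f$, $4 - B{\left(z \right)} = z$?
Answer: $194$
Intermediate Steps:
$X{\left(J,W \right)} = -1 + J$
$B{\left(z \right)} = 4 - z$
$v = -66$ ($v = 6 \left(\left(-1 - 5\right) - 5\right) = 6 \left(-6 - 5\right) = 6 \left(-11\right) = -66$)
$\left(r{\left(6,B{\left(1 \right)} \right)} + 254\right) + v = \left(6 + 254\right) - 66 = 260 - 66 = 194$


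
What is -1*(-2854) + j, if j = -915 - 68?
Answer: 1871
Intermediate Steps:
j = -983
-1*(-2854) + j = -1*(-2854) - 983 = 2854 - 983 = 1871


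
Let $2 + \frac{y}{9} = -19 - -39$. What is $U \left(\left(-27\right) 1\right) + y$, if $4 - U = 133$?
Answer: $3645$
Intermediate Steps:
$U = -129$ ($U = 4 - 133 = -129$)
$y = 162$ ($y = -18 + 9 \left(-19 - -39\right) = -18 + 9 \left(-19 + 39\right) = -18 + 9 \cdot 20 = -18 + 180 = 162$)
$U \left(\left(-27\right) 1\right) + y = - 129 \left(\left(-27\right) 1\right) + 162 = \left(-129\right) \left(-27\right) + 162 = 3483 + 162 = 3645$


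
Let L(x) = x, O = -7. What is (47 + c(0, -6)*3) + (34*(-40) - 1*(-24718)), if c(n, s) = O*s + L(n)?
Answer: 23531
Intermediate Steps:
c(n, s) = n - 7*s (c(n, s) = -7*s + n = n - 7*s)
(47 + c(0, -6)*3) + (34*(-40) - 1*(-24718)) = (47 + (0 - 7*(-6))*3) + (34*(-40) - 1*(-24718)) = (47 + (0 + 42)*3) + (-1360 + 24718) = (47 + 42*3) + 23358 = (47 + 126) + 23358 = 173 + 23358 = 23531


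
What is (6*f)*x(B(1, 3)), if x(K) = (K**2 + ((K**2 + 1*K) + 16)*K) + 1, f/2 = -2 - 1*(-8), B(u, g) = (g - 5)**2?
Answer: 11592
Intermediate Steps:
B(u, g) = (-5 + g)**2
f = 12 (f = 2*(-2 - 1*(-8)) = 2*(-2 + 8) = 2*6 = 12)
x(K) = 1 + K**2 + K*(16 + K + K**2) (x(K) = (K**2 + ((K**2 + K) + 16)*K) + 1 = (K**2 + ((K + K**2) + 16)*K) + 1 = (K**2 + (16 + K + K**2)*K) + 1 = (K**2 + K*(16 + K + K**2)) + 1 = 1 + K**2 + K*(16 + K + K**2))
(6*f)*x(B(1, 3)) = (6*12)*(1 + ((-5 + 3)**2)**3 + 2*((-5 + 3)**2)**2 + 16*(-5 + 3)**2) = 72*(1 + ((-2)**2)**3 + 2*((-2)**2)**2 + 16*(-2)**2) = 72*(1 + 4**3 + 2*4**2 + 16*4) = 72*(1 + 64 + 2*16 + 64) = 72*(1 + 64 + 32 + 64) = 72*161 = 11592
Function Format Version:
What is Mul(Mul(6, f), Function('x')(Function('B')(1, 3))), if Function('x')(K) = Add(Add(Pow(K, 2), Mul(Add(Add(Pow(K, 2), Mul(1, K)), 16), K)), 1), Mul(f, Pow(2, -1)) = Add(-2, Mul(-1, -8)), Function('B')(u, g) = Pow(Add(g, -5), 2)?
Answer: 11592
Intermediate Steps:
Function('B')(u, g) = Pow(Add(-5, g), 2)
f = 12 (f = Mul(2, Add(-2, Mul(-1, -8))) = Mul(2, Add(-2, 8)) = Mul(2, 6) = 12)
Function('x')(K) = Add(1, Pow(K, 2), Mul(K, Add(16, K, Pow(K, 2)))) (Function('x')(K) = Add(Add(Pow(K, 2), Mul(Add(Add(Pow(K, 2), K), 16), K)), 1) = Add(Add(Pow(K, 2), Mul(Add(Add(K, Pow(K, 2)), 16), K)), 1) = Add(Add(Pow(K, 2), Mul(Add(16, K, Pow(K, 2)), K)), 1) = Add(Add(Pow(K, 2), Mul(K, Add(16, K, Pow(K, 2)))), 1) = Add(1, Pow(K, 2), Mul(K, Add(16, K, Pow(K, 2)))))
Mul(Mul(6, f), Function('x')(Function('B')(1, 3))) = Mul(Mul(6, 12), Add(1, Pow(Pow(Add(-5, 3), 2), 3), Mul(2, Pow(Pow(Add(-5, 3), 2), 2)), Mul(16, Pow(Add(-5, 3), 2)))) = Mul(72, Add(1, Pow(Pow(-2, 2), 3), Mul(2, Pow(Pow(-2, 2), 2)), Mul(16, Pow(-2, 2)))) = Mul(72, Add(1, Pow(4, 3), Mul(2, Pow(4, 2)), Mul(16, 4))) = Mul(72, Add(1, 64, Mul(2, 16), 64)) = Mul(72, Add(1, 64, 32, 64)) = Mul(72, 161) = 11592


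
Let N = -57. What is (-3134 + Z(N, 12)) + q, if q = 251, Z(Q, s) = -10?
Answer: -2893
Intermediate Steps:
(-3134 + Z(N, 12)) + q = (-3134 - 10) + 251 = -3144 + 251 = -2893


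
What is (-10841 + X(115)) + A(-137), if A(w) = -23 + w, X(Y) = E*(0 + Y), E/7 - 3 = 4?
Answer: -5366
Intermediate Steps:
E = 49 (E = 21 + 7*4 = 21 + 28 = 49)
X(Y) = 49*Y (X(Y) = 49*(0 + Y) = 49*Y)
(-10841 + X(115)) + A(-137) = (-10841 + 49*115) + (-23 - 137) = (-10841 + 5635) - 160 = -5206 - 160 = -5366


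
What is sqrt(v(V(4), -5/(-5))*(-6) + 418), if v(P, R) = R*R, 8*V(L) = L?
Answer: 2*sqrt(103) ≈ 20.298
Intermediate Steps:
V(L) = L/8
v(P, R) = R**2
sqrt(v(V(4), -5/(-5))*(-6) + 418) = sqrt((-5/(-5))**2*(-6) + 418) = sqrt((-5*(-1/5))**2*(-6) + 418) = sqrt(1**2*(-6) + 418) = sqrt(1*(-6) + 418) = sqrt(-6 + 418) = sqrt(412) = 2*sqrt(103)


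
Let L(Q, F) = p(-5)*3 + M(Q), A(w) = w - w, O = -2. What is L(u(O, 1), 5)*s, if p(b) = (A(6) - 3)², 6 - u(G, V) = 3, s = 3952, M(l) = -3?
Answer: 94848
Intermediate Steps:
A(w) = 0
u(G, V) = 3 (u(G, V) = 6 - 1*3 = 6 - 3 = 3)
p(b) = 9 (p(b) = (0 - 3)² = (-3)² = 9)
L(Q, F) = 24 (L(Q, F) = 9*3 - 3 = 27 - 3 = 24)
L(u(O, 1), 5)*s = 24*3952 = 94848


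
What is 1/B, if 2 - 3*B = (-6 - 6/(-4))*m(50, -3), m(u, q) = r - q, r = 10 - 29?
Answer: -3/70 ≈ -0.042857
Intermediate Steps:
r = -19
m(u, q) = -19 - q
B = -70/3 (B = ⅔ - (-6 - 6/(-4))*(-19 - 1*(-3))/3 = ⅔ - (-6 - 6*(-¼))*(-19 + 3)/3 = ⅔ - (-6 + 3/2)*(-16)/3 = ⅔ - (-3)*(-16)/2 = ⅔ - ⅓*72 = ⅔ - 24 = -70/3 ≈ -23.333)
1/B = 1/(-70/3) = -3/70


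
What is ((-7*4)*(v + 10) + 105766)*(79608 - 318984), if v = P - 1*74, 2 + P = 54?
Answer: -25398272352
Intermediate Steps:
P = 52 (P = -2 + 54 = 52)
v = -22 (v = 52 - 1*74 = 52 - 74 = -22)
((-7*4)*(v + 10) + 105766)*(79608 - 318984) = ((-7*4)*(-22 + 10) + 105766)*(79608 - 318984) = (-28*(-12) + 105766)*(-239376) = (336 + 105766)*(-239376) = 106102*(-239376) = -25398272352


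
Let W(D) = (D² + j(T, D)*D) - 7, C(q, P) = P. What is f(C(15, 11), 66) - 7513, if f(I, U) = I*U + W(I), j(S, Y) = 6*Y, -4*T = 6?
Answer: -5947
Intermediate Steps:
T = -3/2 (T = -¼*6 = -3/2 ≈ -1.5000)
W(D) = -7 + 7*D² (W(D) = (D² + (6*D)*D) - 7 = (D² + 6*D²) - 7 = 7*D² - 7 = -7 + 7*D²)
f(I, U) = -7 + 7*I² + I*U (f(I, U) = I*U + (-7 + 7*I²) = -7 + 7*I² + I*U)
f(C(15, 11), 66) - 7513 = (-7 + 7*11² + 11*66) - 7513 = (-7 + 7*121 + 726) - 7513 = (-7 + 847 + 726) - 7513 = 1566 - 7513 = -5947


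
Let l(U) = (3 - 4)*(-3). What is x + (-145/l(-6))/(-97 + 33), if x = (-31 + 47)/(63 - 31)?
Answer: 241/192 ≈ 1.2552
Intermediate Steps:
l(U) = 3 (l(U) = -1*(-3) = 3)
x = ½ (x = 16/32 = 16*(1/32) = ½ ≈ 0.50000)
x + (-145/l(-6))/(-97 + 33) = ½ + (-145/3)/(-97 + 33) = ½ + (-145*⅓)/(-64) = ½ - 1/64*(-145/3) = ½ + 145/192 = 241/192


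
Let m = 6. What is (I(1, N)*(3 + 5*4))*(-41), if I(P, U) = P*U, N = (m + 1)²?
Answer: -46207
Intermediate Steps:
N = 49 (N = (6 + 1)² = 7² = 49)
(I(1, N)*(3 + 5*4))*(-41) = ((1*49)*(3 + 5*4))*(-41) = (49*(3 + 20))*(-41) = (49*23)*(-41) = 1127*(-41) = -46207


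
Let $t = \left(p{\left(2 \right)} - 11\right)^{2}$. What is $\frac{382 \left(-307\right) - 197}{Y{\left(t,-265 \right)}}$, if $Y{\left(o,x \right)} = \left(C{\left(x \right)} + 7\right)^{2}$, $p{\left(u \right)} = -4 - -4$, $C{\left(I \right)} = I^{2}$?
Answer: $- \frac{117471}{4932533824} \approx -2.3816 \cdot 10^{-5}$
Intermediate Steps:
$p{\left(u \right)} = 0$ ($p{\left(u \right)} = -4 + 4 = 0$)
$t = 121$ ($t = \left(0 - 11\right)^{2} = \left(-11\right)^{2} = 121$)
$Y{\left(o,x \right)} = \left(7 + x^{2}\right)^{2}$ ($Y{\left(o,x \right)} = \left(x^{2} + 7\right)^{2} = \left(7 + x^{2}\right)^{2}$)
$\frac{382 \left(-307\right) - 197}{Y{\left(t,-265 \right)}} = \frac{382 \left(-307\right) - 197}{\left(7 + \left(-265\right)^{2}\right)^{2}} = \frac{-117274 - 197}{\left(7 + 70225\right)^{2}} = - \frac{117471}{70232^{2}} = - \frac{117471}{4932533824}$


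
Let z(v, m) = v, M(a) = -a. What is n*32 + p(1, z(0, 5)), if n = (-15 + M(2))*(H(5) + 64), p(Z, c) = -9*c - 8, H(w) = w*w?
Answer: -48424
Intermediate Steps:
H(w) = w²
p(Z, c) = -8 - 9*c
n = -1513 (n = (-15 - 1*2)*(5² + 64) = (-15 - 2)*(25 + 64) = -17*89 = -1513)
n*32 + p(1, z(0, 5)) = -1513*32 + (-8 - 9*0) = -48416 + (-8 + 0) = -48416 - 8 = -48424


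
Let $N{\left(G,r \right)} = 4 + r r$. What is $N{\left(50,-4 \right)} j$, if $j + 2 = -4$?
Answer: $-120$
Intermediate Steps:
$j = -6$ ($j = -2 - 4 = -6$)
$N{\left(G,r \right)} = 4 + r^{2}$
$N{\left(50,-4 \right)} j = \left(4 + \left(-4\right)^{2}\right) \left(-6\right) = \left(4 + 16\right) \left(-6\right) = 20 \left(-6\right) = -120$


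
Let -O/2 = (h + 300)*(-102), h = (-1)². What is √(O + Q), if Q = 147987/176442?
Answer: √4334788868910/8402 ≈ 247.80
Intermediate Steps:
h = 1
Q = 7047/8402 (Q = 147987*(1/176442) = 7047/8402 ≈ 0.83873)
O = 61404 (O = -2*(1 + 300)*(-102) = -602*(-102) = -2*(-30702) = 61404)
√(O + Q) = √(61404 + 7047/8402) = √(515923455/8402) = √4334788868910/8402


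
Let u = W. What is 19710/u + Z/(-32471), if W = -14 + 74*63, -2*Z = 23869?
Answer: 347737483/75462604 ≈ 4.6081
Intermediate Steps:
Z = -23869/2 (Z = -½*23869 = -23869/2 ≈ -11935.)
W = 4648 (W = -14 + 4662 = 4648)
u = 4648
19710/u + Z/(-32471) = 19710/4648 - 23869/2/(-32471) = 19710*(1/4648) - 23869/2*(-1/32471) = 9855/2324 + 23869/64942 = 347737483/75462604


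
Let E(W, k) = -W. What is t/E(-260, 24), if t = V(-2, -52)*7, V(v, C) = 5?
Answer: 7/52 ≈ 0.13462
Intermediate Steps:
t = 35 (t = 5*7 = 35)
t/E(-260, 24) = 35/((-1*(-260))) = 35/260 = 35*(1/260) = 7/52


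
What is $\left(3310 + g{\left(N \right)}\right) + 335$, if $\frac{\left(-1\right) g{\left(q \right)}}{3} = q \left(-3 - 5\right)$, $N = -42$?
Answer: $2637$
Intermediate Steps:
$g{\left(q \right)} = 24 q$ ($g{\left(q \right)} = - 3 q \left(-3 - 5\right) = - 3 q \left(-8\right) = - 3 \left(- 8 q\right) = 24 q$)
$\left(3310 + g{\left(N \right)}\right) + 335 = \left(3310 + 24 \left(-42\right)\right) + 335 = \left(3310 - 1008\right) + 335 = 2302 + 335 = 2637$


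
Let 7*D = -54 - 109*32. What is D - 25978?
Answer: -26484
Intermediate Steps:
D = -506 (D = (-54 - 109*32)/7 = (-54 - 3488)/7 = (⅐)*(-3542) = -506)
D - 25978 = -506 - 25978 = -26484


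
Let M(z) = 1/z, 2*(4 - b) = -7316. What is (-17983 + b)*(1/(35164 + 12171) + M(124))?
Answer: -679660339/5869540 ≈ -115.79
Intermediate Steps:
b = 3662 (b = 4 - 1/2*(-7316) = 4 + 3658 = 3662)
(-17983 + b)*(1/(35164 + 12171) + M(124)) = (-17983 + 3662)*(1/(35164 + 12171) + 1/124) = -14321*(1/47335 + 1/124) = -14321*47459/5869540 = -679660339/5869540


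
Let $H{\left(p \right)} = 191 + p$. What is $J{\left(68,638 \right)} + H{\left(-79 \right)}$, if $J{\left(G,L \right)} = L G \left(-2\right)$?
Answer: $-86656$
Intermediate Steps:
$J{\left(G,L \right)} = - 2 G L$ ($J{\left(G,L \right)} = G L \left(-2\right) = - 2 G L$)
$J{\left(68,638 \right)} + H{\left(-79 \right)} = \left(-2\right) 68 \cdot 638 + \left(191 - 79\right) = -86768 + 112 = -86656$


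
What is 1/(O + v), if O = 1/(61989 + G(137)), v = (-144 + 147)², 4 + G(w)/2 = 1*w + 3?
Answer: 62261/560350 ≈ 0.11111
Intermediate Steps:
G(w) = -2 + 2*w (G(w) = -8 + 2*(1*w + 3) = -8 + 2*(w + 3) = -8 + 2*(3 + w) = -8 + (6 + 2*w) = -2 + 2*w)
v = 9 (v = 3² = 9)
O = 1/62261 (O = 1/(61989 + (-2 + 2*137)) = 1/(61989 + (-2 + 274)) = 1/(61989 + 272) = 1/62261 ≈ 1.6061e-5)
1/(O + v) = 1/(1/62261 + 9) = 1/(560350/62261) = 62261/560350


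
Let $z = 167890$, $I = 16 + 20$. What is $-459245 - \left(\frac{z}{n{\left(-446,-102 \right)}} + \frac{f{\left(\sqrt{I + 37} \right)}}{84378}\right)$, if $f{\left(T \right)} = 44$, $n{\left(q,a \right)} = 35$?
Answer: $- \frac{19577461933}{42189} \approx -4.6404 \cdot 10^{5}$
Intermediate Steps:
$I = 36$
$-459245 - \left(\frac{z}{n{\left(-446,-102 \right)}} + \frac{f{\left(\sqrt{I + 37} \right)}}{84378}\right) = -459245 - \left(\frac{167890}{35} + \frac{44}{84378}\right) = -459245 - \left(167890 \cdot \frac{1}{35} + 44 \cdot \frac{1}{84378}\right) = -459245 - \left(\frac{33578}{7} + \frac{22}{42189}\right) = -459245 - \frac{202374628}{42189} = - \frac{19577461933}{42189}$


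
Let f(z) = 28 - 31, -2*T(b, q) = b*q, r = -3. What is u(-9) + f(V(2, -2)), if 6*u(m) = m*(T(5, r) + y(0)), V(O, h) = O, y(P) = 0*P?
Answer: -57/4 ≈ -14.250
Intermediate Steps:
y(P) = 0
T(b, q) = -b*q/2
f(z) = -3
u(m) = 5*m/4 (u(m) = (m*(-½*5*(-3) + 0))/6 = (m*(15/2 + 0))/6 = (m*(15/2))/6 = (15*m/2)/6 = 5*m/4)
u(-9) + f(V(2, -2)) = (5/4)*(-9) - 3 = -45/4 - 3 = -57/4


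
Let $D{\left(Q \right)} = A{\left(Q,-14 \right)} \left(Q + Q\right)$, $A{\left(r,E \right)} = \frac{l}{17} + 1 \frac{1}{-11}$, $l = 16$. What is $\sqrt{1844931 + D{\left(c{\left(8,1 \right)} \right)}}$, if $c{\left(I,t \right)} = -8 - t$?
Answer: $\frac{\sqrt{64514856945}}{187} \approx 1358.3$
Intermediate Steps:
$A{\left(r,E \right)} = \frac{159}{187}$ ($A{\left(r,E \right)} = \frac{16}{17} + 1 \frac{1}{-11} = 16 \cdot \frac{1}{17} + 1 \left(- \frac{1}{11}\right) = \frac{16}{17} - \frac{1}{11} = \frac{159}{187}$)
$D{\left(Q \right)} = \frac{318 Q}{187}$ ($D{\left(Q \right)} = \frac{159 \left(Q + Q\right)}{187} = \frac{159 \cdot 2 Q}{187} = \frac{318 Q}{187}$)
$\sqrt{1844931 + D{\left(c{\left(8,1 \right)} \right)}} = \sqrt{1844931 + \frac{318 \left(-8 - 1\right)}{187}} = \sqrt{1844931 + \frac{318}{187} \left(-9\right)} = \sqrt{1844931 - \frac{2862}{187}} = \sqrt{\frac{344999235}{187}} = \frac{\sqrt{64514856945}}{187}$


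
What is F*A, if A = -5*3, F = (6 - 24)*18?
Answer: 4860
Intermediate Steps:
F = -324 (F = -18*18 = -324)
A = -15
F*A = -324*(-15) = 4860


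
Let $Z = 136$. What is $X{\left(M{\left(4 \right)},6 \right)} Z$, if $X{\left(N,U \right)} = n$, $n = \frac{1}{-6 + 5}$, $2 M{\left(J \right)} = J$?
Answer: $-136$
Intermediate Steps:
$M{\left(J \right)} = \frac{J}{2}$
$n = -1$ ($n = \frac{1}{-1} = -1$)
$X{\left(N,U \right)} = -1$
$X{\left(M{\left(4 \right)},6 \right)} Z = \left(-1\right) 136 = -136$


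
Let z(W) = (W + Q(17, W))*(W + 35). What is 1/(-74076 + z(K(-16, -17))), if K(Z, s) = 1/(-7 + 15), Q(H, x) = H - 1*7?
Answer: -64/4718103 ≈ -1.3565e-5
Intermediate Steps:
Q(H, x) = -7 + H (Q(H, x) = H - 7 = -7 + H)
K(Z, s) = ⅛ (K(Z, s) = 1/8 = ⅛)
z(W) = (10 + W)*(35 + W) (z(W) = (W + (-7 + 17))*(W + 35) = (W + 10)*(35 + W) = (10 + W)*(35 + W))
1/(-74076 + z(K(-16, -17))) = 1/(-74076 + (350 + (⅛)² + 45*(⅛))) = 1/(-74076 + (350 + 1/64 + 45/8)) = 1/(-74076 + 22761/64) = 1/(-4718103/64) = -64/4718103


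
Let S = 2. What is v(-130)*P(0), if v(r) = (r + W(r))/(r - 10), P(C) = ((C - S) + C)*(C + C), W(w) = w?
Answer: 0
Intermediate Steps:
P(C) = 2*C*(-2 + 2*C) (P(C) = ((C - 1*2) + C)*(C + C) = ((C - 2) + C)*(2*C) = ((-2 + C) + C)*(2*C) = (-2 + 2*C)*(2*C) = 2*C*(-2 + 2*C))
v(r) = 2*r/(-10 + r) (v(r) = (r + r)/(r - 10) = (2*r)/(-10 + r) = 2*r/(-10 + r))
v(-130)*P(0) = (2*(-130)/(-10 - 130))*(4*0*(-1 + 0)) = (2*(-130)/(-140))*(4*0*(-1)) = (2*(-130)*(-1/140))*0 = (13/7)*0 = 0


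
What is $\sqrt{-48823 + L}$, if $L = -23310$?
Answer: $i \sqrt{72133} \approx 268.58 i$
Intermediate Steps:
$\sqrt{-48823 + L} = \sqrt{-48823 - 23310} = \sqrt{-72133} = i \sqrt{72133}$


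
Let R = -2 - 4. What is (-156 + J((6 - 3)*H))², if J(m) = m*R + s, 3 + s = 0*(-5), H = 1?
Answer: 31329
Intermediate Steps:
s = -3 (s = -3 + 0*(-5) = -3 + 0 = -3)
R = -6
J(m) = -3 - 6*m (J(m) = m*(-6) - 3 = -6*m - 3 = -3 - 6*m)
(-156 + J((6 - 3)*H))² = (-156 + (-3 - 6*(6 - 3)))² = (-156 + (-3 - 18))² = (-156 - 21)² = (-177)² = 31329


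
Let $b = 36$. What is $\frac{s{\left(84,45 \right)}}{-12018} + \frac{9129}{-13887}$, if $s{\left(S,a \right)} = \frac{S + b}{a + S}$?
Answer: $- \frac{262121407}{398691141} \approx -0.65745$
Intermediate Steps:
$s{\left(S,a \right)} = \frac{36 + S}{S + a}$ ($s{\left(S,a \right)} = \frac{S + 36}{a + S} = \frac{36 + S}{S + a}$)
$\frac{s{\left(84,45 \right)}}{-12018} + \frac{9129}{-13887} = \frac{\frac{1}{84 + 45} \left(36 + 84\right)}{-12018} + \frac{9129}{-13887} = \frac{1}{129} \cdot 120 \left(- \frac{1}{12018}\right) + 9129 \left(- \frac{1}{13887}\right) = \frac{1}{129} \cdot 120 \left(- \frac{1}{12018}\right) - \frac{3043}{4629} = \frac{40}{43} \left(- \frac{1}{12018}\right) - \frac{3043}{4629} = - \frac{20}{258387} - \frac{3043}{4629} = - \frac{262121407}{398691141}$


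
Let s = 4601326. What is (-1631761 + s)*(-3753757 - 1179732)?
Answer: -14650316262285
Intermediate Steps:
(-1631761 + s)*(-3753757 - 1179732) = (-1631761 + 4601326)*(-3753757 - 1179732) = 2969565*(-4933489) = -14650316262285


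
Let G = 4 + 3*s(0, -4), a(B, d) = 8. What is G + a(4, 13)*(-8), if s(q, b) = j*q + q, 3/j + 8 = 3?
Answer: -60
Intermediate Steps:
j = -⅗ (j = 3/(-8 + 3) = 3/(-5) = 3*(-⅕) = -⅗ ≈ -0.60000)
s(q, b) = 2*q/5 (s(q, b) = -3*q/5 + q = 2*q/5)
G = 4 (G = 4 + 3*((⅖)*0) = 4 + 3*0 = 4 + 0 = 4)
G + a(4, 13)*(-8) = 4 + 8*(-8) = 4 - 64 = -60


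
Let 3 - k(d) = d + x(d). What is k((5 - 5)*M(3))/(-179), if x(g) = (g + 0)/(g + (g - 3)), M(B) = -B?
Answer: -3/179 ≈ -0.016760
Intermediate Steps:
x(g) = g/(-3 + 2*g) (x(g) = g/(g + (-3 + g)) = g/(-3 + 2*g))
k(d) = 3 - d - d/(-3 + 2*d) (k(d) = 3 - (d + d/(-3 + 2*d)) = 3 + (-d - d/(-3 + 2*d)) = 3 - d - d/(-3 + 2*d))
k((5 - 5)*M(3))/(-179) = ((-(5 - 5)*(-1*3) + (-3 + 2*((5 - 5)*(-1*3)))*(3 - (5 - 5)*(-1*3)))/(-3 + 2*((5 - 5)*(-1*3))))/(-179) = ((-0*(-3) + (-3 + 2*(0*(-3)))*(3 - 0*(-3)))/(-3 + 2*(0*(-3))))*(-1/179) = ((-1*0 + (-3 + 2*0)*(3 - 1*0))/(-3 + 2*0))*(-1/179) = ((0 + (-3 + 0)*(3 + 0))/(-3 + 0))*(-1/179) = ((0 - 3*3)/(-3))*(-1/179) = -(0 - 9)/3*(-1/179) = -⅓*(-9)*(-1/179) = 3*(-1/179) = -3/179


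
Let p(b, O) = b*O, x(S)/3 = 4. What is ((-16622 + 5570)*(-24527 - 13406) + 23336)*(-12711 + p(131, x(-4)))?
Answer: -4670124352428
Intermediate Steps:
x(S) = 12 (x(S) = 3*4 = 12)
p(b, O) = O*b
((-16622 + 5570)*(-24527 - 13406) + 23336)*(-12711 + p(131, x(-4))) = ((-16622 + 5570)*(-24527 - 13406) + 23336)*(-12711 + 12*131) = (-11052*(-37933) + 23336)*(-12711 + 1572) = (419235516 + 23336)*(-11139) = 419258852*(-11139) = -4670124352428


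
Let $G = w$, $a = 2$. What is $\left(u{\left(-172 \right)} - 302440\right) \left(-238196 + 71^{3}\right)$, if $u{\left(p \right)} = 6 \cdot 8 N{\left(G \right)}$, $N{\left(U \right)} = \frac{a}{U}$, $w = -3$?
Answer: $-36210435480$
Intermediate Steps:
$G = -3$
$N{\left(U \right)} = \frac{2}{U}$
$u{\left(p \right)} = -32$ ($u{\left(p \right)} = 6 \cdot 8 \frac{2}{-3} = 48 \cdot 2 \left(- \frac{1}{3}\right) = 48 \left(- \frac{2}{3}\right) = -32$)
$\left(u{\left(-172 \right)} - 302440\right) \left(-238196 + 71^{3}\right) = \left(-32 - 302440\right) \left(-238196 + 71^{3}\right) = - 302472 \left(-238196 + 357911\right) = \left(-302472\right) 119715 = -36210435480$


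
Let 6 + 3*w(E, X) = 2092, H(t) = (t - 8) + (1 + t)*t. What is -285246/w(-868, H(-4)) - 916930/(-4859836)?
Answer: -1039208405747/2534404474 ≈ -410.04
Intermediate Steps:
H(t) = -8 + t + t*(1 + t) (H(t) = (-8 + t) + t*(1 + t) = -8 + t + t*(1 + t))
w(E, X) = 2086/3 (w(E, X) = -2 + (⅓)*2092 = -2 + 2092/3 = 2086/3)
-285246/w(-868, H(-4)) - 916930/(-4859836) = -285246/2086/3 - 916930/(-4859836) = -285246*3/2086 - 916930*(-1/4859836) = -427869/1043 + 458465/2429918 = -1039208405747/2534404474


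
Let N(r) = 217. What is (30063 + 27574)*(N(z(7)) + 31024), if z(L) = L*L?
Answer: 1800637517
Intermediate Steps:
z(L) = L²
(30063 + 27574)*(N(z(7)) + 31024) = (30063 + 27574)*(217 + 31024) = 57637*31241 = 1800637517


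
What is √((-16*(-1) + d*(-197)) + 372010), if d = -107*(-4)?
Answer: √287710 ≈ 536.39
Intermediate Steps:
d = 428
√((-16*(-1) + d*(-197)) + 372010) = √((-16*(-1) + 428*(-197)) + 372010) = √((16 - 84316) + 372010) = √(-84300 + 372010) = √287710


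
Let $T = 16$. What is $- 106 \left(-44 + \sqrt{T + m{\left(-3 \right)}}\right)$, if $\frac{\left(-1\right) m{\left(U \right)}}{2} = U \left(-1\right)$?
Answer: $4664 - 106 \sqrt{10} \approx 4328.8$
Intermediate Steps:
$m{\left(U \right)} = 2 U$ ($m{\left(U \right)} = - 2 U \left(-1\right) = - 2 \left(- U\right) = 2 U$)
$- 106 \left(-44 + \sqrt{T + m{\left(-3 \right)}}\right) = - 106 \left(-44 + \sqrt{16 + 2 \left(-3\right)}\right) = - 106 \left(-44 + \sqrt{16 - 6}\right) = - 106 \left(-44 + \sqrt{10}\right) = 4664 - 106 \sqrt{10}$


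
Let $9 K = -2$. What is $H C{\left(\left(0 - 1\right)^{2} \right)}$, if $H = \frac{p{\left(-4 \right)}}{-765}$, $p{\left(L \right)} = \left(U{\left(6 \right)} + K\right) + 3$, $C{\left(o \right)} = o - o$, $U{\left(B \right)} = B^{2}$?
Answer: $0$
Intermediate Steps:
$K = - \frac{2}{9}$ ($K = \frac{1}{9} \left(-2\right) = - \frac{2}{9} \approx -0.22222$)
$C{\left(o \right)} = 0$
$p{\left(L \right)} = \frac{349}{9}$ ($p{\left(L \right)} = \left(6^{2} - \frac{2}{9}\right) + 3 = \left(36 - \frac{2}{9}\right) + 3 = \frac{322}{9} + 3 = \frac{349}{9}$)
$H = - \frac{349}{6885}$ ($H = \frac{349}{9 \left(-765\right)} = \frac{349}{9} \left(- \frac{1}{765}\right) = - \frac{349}{6885} \approx -0.05069$)
$H C{\left(\left(0 - 1\right)^{2} \right)} = \left(- \frac{349}{6885}\right) 0 = 0$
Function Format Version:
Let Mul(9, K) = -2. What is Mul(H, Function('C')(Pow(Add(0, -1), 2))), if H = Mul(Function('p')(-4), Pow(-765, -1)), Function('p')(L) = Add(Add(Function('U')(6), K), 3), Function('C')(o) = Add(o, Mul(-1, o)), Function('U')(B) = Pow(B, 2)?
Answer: 0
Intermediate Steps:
K = Rational(-2, 9) (K = Mul(Rational(1, 9), -2) = Rational(-2, 9) ≈ -0.22222)
Function('C')(o) = 0
Function('p')(L) = Rational(349, 9) (Function('p')(L) = Add(Add(Pow(6, 2), Rational(-2, 9)), 3) = Add(Add(36, Rational(-2, 9)), 3) = Add(Rational(322, 9), 3) = Rational(349, 9))
H = Rational(-349, 6885) (H = Mul(Rational(349, 9), Pow(-765, -1)) = Mul(Rational(349, 9), Rational(-1, 765)) = Rational(-349, 6885) ≈ -0.050690)
Mul(H, Function('C')(Pow(Add(0, -1), 2))) = Mul(Rational(-349, 6885), 0) = 0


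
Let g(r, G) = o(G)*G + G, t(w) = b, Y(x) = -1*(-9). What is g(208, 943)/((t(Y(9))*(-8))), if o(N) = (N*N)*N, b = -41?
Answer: 2410865198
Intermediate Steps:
Y(x) = 9
t(w) = -41
o(N) = N³ (o(N) = N²*N = N³)
g(r, G) = G + G⁴ (g(r, G) = G³*G + G = G⁴ + G = G + G⁴)
g(208, 943)/((t(Y(9))*(-8))) = (943 + 943⁴)/((-41*(-8))) = (943 + 790763784001)/328 = 790763784944*(1/328) = 2410865198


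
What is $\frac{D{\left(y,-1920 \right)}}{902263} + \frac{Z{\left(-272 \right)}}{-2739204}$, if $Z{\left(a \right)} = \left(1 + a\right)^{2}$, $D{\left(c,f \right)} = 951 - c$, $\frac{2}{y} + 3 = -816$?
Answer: $- \frac{445606751029}{17300376930564} \approx -0.025757$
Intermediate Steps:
$y = - \frac{2}{819}$ ($y = \frac{2}{-3 - 816} = \frac{2}{-819} = 2 \left(- \frac{1}{819}\right) = - \frac{2}{819} \approx -0.002442$)
$\frac{D{\left(y,-1920 \right)}}{902263} + \frac{Z{\left(-272 \right)}}{-2739204} = \frac{951 - - \frac{2}{819}}{902263} + \frac{\left(1 - 272\right)^{2}}{-2739204} = \left(951 + \frac{2}{819}\right) \frac{1}{902263} + \left(-271\right)^{2} \left(- \frac{1}{2739204}\right) = \frac{778871}{819} \cdot \frac{1}{902263} + 73441 \left(- \frac{1}{2739204}\right) = \frac{778871}{738953397} - \frac{73441}{2739204} = - \frac{445606751029}{17300376930564}$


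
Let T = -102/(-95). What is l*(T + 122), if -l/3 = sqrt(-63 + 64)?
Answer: -35076/95 ≈ -369.22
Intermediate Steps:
l = -3 (l = -3*sqrt(-63 + 64) = -3*sqrt(1) = -3*1 = -3)
T = 102/95 (T = -102*(-1/95) = 102/95 ≈ 1.0737)
l*(T + 122) = -3*(102/95 + 122) = -3*11692/95 = -35076/95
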